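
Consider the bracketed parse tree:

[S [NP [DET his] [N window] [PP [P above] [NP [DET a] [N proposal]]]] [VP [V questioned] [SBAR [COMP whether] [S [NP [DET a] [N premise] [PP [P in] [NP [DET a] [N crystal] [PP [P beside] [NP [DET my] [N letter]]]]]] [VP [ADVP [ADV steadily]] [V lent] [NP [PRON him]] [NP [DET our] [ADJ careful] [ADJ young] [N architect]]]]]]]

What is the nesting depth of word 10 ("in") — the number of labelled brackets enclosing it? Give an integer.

7

The word sits inside P, which is inside PP, inside NP, inside S, inside SBAR, inside VP, inside S — 7 brackets in all.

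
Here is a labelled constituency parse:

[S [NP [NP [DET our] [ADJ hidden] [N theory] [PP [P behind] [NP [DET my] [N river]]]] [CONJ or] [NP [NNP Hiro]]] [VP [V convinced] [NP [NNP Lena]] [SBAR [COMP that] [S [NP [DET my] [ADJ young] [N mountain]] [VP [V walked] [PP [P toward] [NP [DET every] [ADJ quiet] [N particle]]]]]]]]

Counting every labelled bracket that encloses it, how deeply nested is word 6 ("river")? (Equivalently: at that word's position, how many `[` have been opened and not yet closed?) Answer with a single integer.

6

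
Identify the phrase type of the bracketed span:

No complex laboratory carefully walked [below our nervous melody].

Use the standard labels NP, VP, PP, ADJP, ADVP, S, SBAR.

PP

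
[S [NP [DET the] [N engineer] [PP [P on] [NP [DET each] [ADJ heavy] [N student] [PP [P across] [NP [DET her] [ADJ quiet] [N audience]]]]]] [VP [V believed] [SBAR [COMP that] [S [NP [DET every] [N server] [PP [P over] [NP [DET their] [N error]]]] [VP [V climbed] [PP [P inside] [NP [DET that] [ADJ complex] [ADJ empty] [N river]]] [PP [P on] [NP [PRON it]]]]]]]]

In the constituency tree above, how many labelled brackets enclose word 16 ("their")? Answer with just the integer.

Counting open brackets not yet closed at "their": [S [VP [SBAR [S [NP [PP [NP [DET = 8.

8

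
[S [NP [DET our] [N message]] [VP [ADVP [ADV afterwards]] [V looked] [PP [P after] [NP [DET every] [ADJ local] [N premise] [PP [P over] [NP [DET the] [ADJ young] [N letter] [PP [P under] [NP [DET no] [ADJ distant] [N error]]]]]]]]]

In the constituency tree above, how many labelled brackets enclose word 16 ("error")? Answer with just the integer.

The word sits inside N, which is inside NP, inside PP, inside NP, inside PP, inside NP, inside PP, inside VP, inside S — 9 brackets in all.

9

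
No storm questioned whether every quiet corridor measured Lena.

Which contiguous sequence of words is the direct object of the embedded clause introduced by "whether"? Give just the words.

Within the embedded clause introduced by "whether", the direct object of "measured" is "Lena".

Lena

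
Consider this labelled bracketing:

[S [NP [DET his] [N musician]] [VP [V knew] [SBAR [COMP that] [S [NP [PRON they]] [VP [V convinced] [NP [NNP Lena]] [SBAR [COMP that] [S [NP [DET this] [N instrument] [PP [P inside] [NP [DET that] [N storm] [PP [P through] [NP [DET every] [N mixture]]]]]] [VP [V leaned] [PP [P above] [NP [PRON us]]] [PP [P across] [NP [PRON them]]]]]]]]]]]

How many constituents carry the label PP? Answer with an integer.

Scanning left to right, an opening `[PP` appears at word positions 11, 14, 18, 20 — 4 in total.

4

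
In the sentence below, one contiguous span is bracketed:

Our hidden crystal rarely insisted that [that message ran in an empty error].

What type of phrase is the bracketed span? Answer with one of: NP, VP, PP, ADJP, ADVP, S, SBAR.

The span is built around the head "ran" — a clause (S).

S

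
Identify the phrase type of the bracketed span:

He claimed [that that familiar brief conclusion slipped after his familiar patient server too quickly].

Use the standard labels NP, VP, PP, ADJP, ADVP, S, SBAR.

The span is built around the complementizer "that" — a subordinate clause (SBAR).

SBAR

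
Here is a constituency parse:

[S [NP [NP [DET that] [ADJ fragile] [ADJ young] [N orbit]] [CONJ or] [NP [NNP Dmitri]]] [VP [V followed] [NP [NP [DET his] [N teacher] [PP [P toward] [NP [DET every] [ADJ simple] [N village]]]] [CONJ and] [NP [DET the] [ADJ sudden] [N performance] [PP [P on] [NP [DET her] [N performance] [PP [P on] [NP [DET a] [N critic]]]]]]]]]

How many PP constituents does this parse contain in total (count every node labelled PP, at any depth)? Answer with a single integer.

3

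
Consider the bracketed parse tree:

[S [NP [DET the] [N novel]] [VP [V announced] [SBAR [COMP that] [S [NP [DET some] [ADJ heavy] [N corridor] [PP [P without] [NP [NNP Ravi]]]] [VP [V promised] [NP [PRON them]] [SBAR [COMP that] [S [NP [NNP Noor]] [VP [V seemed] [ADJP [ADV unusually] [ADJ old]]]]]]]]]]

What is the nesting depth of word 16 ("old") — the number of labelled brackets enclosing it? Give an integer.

Path from the root down to the word: S → VP → SBAR → S → VP → SBAR → S → VP → ADJP → ADJ. That is 10 enclosing brackets.

10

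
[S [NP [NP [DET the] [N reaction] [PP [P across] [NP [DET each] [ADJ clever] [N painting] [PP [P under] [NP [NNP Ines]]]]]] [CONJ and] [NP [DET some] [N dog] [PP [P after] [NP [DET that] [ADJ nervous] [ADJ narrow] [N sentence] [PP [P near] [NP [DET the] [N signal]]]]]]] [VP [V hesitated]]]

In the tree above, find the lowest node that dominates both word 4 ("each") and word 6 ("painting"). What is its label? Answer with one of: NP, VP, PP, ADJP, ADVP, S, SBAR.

Both words fall inside [NP each clever painting under Ines] (words 4–8), and no smaller constituent contains them both. Label: NP.

NP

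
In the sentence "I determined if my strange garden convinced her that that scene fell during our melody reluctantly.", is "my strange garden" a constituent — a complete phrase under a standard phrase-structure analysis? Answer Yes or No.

The sequence corresponds to a single NP node — the noun phrase "my strange garden".

Yes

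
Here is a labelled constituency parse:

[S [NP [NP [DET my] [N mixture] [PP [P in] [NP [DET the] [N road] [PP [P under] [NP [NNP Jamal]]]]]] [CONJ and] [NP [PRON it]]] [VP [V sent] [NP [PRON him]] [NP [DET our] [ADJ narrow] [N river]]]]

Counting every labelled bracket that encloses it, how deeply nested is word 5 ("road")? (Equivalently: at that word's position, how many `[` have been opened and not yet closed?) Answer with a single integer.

6

Path from the root down to the word: S → NP → NP → PP → NP → N. That is 6 enclosing brackets.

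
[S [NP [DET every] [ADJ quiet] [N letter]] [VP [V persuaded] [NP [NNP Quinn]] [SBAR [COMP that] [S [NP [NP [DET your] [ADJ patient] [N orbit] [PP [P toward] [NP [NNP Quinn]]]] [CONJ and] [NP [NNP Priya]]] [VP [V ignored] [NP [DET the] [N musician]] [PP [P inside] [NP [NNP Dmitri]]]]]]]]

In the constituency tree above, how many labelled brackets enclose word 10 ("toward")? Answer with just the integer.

8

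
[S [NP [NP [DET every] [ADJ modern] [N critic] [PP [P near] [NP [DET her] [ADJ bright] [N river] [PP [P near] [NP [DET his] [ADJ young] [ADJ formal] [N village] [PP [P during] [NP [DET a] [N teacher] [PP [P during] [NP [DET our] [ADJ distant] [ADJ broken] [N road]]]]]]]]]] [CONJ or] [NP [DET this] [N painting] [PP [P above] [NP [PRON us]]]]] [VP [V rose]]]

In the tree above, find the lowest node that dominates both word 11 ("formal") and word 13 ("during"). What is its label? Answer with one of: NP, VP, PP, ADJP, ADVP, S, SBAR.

NP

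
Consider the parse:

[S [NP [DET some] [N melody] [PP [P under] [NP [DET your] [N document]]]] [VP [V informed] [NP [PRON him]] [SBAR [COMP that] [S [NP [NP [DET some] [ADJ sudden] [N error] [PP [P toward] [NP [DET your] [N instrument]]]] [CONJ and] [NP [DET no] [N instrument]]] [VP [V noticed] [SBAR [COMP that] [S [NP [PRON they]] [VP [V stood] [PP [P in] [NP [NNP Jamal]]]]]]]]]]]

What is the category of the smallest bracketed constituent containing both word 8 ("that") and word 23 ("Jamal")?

SBAR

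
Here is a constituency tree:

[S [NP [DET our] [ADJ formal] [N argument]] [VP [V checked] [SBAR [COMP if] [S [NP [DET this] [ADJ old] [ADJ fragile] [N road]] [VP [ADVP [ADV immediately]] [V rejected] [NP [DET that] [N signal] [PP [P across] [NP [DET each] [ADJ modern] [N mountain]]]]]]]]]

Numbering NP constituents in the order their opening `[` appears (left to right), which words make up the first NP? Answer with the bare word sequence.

In left-to-right order the NP constituents are "our formal argument"; "this old fragile road"; "that signal across each modern mountain"; "each modern mountain". Number 1 is "our formal argument".

our formal argument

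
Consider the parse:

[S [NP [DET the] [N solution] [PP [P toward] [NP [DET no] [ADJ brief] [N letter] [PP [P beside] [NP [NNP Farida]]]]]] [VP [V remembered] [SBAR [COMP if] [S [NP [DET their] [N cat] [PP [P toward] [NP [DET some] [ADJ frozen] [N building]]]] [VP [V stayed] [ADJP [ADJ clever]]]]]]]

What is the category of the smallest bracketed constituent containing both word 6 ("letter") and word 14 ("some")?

Both words fall inside [S the solution toward no brief letter beside Farida remembered if their cat toward some frozen building stayed clever] (words 1–18), and no smaller constituent contains them both. Label: S.

S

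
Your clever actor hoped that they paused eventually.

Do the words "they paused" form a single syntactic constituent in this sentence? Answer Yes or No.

No

"they" belongs to the noun phrase "they" while "paused" belongs to the verb phrase "paused eventually"; a span that runs across that boundary is not a single phrase.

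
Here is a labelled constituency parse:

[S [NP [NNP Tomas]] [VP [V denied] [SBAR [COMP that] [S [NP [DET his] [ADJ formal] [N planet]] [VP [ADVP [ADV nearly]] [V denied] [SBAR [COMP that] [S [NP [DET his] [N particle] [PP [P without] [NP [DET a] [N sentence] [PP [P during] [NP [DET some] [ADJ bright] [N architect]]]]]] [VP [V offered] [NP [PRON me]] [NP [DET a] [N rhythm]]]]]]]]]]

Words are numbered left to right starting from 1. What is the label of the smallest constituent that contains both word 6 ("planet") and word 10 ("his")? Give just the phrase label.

S

The smallest bracket enclosing both words is [S his formal planet nearly denied that his particle without a sentence during some bright architect offered me a rhythm], so the label is S.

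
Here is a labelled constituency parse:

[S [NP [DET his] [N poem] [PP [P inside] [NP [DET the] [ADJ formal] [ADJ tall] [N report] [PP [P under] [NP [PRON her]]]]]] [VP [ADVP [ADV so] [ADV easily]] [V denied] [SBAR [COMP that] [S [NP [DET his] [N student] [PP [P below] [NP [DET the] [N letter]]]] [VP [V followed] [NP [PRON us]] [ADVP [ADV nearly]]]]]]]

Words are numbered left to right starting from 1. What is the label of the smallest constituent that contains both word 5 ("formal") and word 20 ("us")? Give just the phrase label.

The smallest bracket enclosing both words is [S his poem inside the formal tall report under her so easily denied that his student below the letter followed us nearly], so the label is S.

S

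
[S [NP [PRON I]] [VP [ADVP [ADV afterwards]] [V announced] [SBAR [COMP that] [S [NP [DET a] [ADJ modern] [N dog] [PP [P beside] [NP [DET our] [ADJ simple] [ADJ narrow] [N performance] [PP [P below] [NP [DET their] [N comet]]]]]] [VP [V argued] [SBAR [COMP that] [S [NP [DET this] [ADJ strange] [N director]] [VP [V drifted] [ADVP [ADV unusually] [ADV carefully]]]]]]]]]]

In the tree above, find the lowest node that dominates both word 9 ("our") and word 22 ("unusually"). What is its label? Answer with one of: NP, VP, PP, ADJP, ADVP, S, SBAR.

S

Both words fall inside [S a modern dog beside our simple narrow performance below their comet argued that this strange director drifted unusually carefully] (words 5–23), and no smaller constituent contains them both. Label: S.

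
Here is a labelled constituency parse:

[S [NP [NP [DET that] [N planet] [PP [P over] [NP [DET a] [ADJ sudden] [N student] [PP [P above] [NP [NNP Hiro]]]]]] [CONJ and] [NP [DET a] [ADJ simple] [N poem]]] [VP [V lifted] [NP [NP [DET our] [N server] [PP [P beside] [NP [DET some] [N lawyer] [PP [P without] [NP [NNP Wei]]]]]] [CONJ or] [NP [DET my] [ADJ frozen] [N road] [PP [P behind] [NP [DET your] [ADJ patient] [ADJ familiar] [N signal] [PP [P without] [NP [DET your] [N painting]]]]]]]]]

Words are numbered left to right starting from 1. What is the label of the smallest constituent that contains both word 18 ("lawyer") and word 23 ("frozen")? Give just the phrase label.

NP

The smallest bracket enclosing both words is [NP our server beside some lawyer without Wei or my frozen road behind your patient familiar signal without your painting], so the label is NP.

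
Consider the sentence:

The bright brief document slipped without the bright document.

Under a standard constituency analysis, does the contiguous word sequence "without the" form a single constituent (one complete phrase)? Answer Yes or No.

No

The smallest constituent containing the whole sequence is the prepositional phrase [PP without the bright document], but the sequence is only part of it — it straddles the boundary between preposition "without" and noun phrase "the bright document".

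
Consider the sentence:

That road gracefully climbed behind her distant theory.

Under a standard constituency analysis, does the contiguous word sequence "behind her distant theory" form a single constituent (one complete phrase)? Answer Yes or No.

These words form the whole prepositional phrase headed by "behind", so yes — one constituent.

Yes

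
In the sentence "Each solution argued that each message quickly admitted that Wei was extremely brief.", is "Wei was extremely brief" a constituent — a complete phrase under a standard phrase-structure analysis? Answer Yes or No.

Yes

The sequence corresponds to a single S node — the clause "Wei was extremely brief".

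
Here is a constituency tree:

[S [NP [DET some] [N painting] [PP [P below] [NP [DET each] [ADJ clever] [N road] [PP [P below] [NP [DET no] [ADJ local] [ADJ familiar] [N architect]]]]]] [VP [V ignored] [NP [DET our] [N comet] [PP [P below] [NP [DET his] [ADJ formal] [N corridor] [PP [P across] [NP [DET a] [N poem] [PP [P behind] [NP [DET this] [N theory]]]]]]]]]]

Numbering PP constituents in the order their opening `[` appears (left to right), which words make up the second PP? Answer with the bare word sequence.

below no local familiar architect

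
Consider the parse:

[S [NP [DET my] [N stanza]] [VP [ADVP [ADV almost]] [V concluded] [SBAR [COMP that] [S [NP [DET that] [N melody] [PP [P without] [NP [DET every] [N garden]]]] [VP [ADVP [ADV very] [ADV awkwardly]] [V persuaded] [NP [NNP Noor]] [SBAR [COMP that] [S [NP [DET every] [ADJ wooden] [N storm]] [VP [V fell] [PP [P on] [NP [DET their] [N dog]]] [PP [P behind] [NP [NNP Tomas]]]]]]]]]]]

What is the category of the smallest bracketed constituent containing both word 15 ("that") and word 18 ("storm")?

Both words fall inside [SBAR that every wooden storm fell on their dog behind Tomas] (words 15–24), and no smaller constituent contains them both. Label: SBAR.

SBAR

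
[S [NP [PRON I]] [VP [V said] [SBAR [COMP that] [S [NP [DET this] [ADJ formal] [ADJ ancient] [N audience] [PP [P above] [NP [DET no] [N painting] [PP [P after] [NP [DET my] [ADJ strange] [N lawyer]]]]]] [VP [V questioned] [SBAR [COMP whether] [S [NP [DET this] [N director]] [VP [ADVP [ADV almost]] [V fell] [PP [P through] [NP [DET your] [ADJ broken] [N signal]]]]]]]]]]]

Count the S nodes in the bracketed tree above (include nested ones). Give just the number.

3

Scanning left to right, an opening `[S` appears at word positions 1, 4, 17 — 3 in total.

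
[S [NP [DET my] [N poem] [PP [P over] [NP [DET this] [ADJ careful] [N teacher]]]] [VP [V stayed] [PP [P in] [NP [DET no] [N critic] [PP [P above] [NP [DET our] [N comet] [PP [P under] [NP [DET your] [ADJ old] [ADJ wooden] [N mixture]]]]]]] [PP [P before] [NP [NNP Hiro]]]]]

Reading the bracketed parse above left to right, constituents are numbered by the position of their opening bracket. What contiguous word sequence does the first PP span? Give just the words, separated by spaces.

over this careful teacher

The PP opening brackets appear, in order, over: "over this careful teacher"; "in no critic above our comet under your old wooden mixture"; "above our comet under your old wooden mixture"; "under your old wooden mixture"; "before Hiro". The first one spans "over this careful teacher".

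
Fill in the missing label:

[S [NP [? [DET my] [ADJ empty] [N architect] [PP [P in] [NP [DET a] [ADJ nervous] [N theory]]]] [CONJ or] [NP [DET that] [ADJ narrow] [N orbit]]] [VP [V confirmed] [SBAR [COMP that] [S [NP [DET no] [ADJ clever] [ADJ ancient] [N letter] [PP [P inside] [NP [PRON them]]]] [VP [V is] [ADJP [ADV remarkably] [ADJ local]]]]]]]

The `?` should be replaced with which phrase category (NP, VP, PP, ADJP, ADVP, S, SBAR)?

The `?` node immediately contains: DET 'my', ADJ 'empty', N 'architect', PP. That is the internal structure of a noun phrase, so the label is NP.

NP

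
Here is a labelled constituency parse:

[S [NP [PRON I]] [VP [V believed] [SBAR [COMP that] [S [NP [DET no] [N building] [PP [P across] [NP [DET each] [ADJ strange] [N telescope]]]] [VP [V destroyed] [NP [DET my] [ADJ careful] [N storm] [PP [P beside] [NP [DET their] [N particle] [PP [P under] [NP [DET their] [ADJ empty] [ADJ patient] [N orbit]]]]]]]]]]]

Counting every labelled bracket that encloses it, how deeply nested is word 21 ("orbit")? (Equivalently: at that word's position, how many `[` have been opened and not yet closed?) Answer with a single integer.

Path from the root down to the word: S → VP → SBAR → S → VP → NP → PP → NP → PP → NP → N. That is 11 enclosing brackets.

11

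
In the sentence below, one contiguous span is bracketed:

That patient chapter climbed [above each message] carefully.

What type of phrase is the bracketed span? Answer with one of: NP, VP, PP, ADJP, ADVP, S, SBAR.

PP

The bracketed span "above each message" is headed by "above", making it a prepositional phrase (PP).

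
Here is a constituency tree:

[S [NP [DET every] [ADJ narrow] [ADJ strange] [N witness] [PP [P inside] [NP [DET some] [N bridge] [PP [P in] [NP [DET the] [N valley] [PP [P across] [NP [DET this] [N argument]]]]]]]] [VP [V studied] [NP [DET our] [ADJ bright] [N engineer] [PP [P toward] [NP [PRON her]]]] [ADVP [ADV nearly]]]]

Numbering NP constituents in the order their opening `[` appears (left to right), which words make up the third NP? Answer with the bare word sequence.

the valley across this argument

Opening `[NP` markers occur at word positions 1, 6, 9, 12, 15, 19; the third of these opens the constituent [NP the valley across this argument].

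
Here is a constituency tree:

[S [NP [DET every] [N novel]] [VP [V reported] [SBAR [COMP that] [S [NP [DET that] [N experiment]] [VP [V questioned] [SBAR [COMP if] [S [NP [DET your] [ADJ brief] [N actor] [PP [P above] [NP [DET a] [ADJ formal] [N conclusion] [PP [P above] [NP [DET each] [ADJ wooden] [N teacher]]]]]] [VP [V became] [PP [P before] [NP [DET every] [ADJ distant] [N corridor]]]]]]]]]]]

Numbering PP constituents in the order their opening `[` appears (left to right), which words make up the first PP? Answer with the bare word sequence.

above a formal conclusion above each wooden teacher

Opening `[PP` markers occur at word positions 12, 16, 21; the first of these opens the constituent [PP above a formal conclusion above each wooden teacher].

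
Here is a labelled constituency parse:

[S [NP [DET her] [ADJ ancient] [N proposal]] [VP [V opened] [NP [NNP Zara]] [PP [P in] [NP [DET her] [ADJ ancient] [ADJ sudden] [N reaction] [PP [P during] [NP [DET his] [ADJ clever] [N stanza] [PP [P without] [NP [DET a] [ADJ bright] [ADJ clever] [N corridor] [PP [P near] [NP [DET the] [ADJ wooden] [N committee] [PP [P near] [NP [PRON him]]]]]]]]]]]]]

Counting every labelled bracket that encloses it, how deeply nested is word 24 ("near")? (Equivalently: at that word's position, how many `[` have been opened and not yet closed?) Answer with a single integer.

12

Path from the root down to the word: S → VP → PP → NP → PP → NP → PP → NP → PP → NP → PP → P. That is 12 enclosing brackets.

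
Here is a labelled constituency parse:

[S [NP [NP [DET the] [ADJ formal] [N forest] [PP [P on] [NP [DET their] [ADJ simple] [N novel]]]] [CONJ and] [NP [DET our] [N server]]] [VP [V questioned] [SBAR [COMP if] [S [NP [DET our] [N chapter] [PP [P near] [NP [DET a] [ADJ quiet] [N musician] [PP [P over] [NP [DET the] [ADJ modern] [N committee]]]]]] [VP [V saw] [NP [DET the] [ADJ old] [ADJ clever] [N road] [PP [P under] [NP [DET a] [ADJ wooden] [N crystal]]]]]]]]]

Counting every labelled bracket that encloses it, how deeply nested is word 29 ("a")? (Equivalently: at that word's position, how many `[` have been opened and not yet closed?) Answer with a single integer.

9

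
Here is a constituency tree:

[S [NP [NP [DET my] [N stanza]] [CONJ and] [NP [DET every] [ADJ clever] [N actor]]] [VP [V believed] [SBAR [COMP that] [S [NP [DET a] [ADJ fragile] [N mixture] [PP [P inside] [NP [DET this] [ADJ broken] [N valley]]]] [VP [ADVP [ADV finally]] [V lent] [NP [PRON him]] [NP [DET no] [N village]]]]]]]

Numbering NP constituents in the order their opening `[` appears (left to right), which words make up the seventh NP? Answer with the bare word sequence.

no village

The NP opening brackets appear, in order, over: "my stanza and every clever actor"; "my stanza"; "every clever actor"; "a fragile mixture inside this broken valley"; "this broken valley"; "him"; "no village". The seventh one spans "no village".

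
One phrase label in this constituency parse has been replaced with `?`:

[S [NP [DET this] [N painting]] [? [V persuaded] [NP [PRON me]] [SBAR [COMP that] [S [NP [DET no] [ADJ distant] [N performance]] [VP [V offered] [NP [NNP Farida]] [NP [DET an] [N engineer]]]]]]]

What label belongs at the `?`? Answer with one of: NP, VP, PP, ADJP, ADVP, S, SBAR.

VP

A constituent whose immediate children are V 'persuaded', NP, SBAR is a verb phrase: VP.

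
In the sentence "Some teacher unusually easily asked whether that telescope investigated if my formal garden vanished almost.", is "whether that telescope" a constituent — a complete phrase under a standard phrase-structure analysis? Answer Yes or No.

No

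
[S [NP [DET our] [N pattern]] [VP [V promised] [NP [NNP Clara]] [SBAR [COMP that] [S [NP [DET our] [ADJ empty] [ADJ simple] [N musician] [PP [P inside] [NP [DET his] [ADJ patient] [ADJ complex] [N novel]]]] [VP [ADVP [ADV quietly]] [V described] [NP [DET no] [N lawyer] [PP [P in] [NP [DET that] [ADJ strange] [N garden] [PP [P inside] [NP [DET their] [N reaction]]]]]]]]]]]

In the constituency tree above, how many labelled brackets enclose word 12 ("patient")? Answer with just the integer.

8

Path from the root down to the word: S → VP → SBAR → S → NP → PP → NP → ADJ. That is 8 enclosing brackets.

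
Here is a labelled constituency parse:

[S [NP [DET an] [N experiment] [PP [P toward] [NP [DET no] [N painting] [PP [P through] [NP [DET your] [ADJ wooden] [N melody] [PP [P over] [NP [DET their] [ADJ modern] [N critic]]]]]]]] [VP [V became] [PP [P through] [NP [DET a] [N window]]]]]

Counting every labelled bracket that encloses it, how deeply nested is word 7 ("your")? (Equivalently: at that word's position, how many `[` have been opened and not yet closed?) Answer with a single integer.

Counting open brackets not yet closed at "your": [S [NP [PP [NP [PP [NP [DET = 7.

7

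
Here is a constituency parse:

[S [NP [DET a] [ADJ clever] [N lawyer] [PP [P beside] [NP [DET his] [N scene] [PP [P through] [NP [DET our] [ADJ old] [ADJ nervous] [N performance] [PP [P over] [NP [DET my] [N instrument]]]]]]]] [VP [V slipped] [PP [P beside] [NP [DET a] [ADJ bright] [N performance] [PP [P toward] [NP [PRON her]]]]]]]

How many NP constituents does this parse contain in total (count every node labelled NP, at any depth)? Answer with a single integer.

Listing each NP by its span: [NP a clever lawyer beside his scene through our old nervous performance over my instrument]; [NP his scene through our old nervous performance over my instrument]; [NP our old nervous performance over my instrument]; [NP my instrument]; [NP a bright performance toward her]; [NP her] — that makes 6.

6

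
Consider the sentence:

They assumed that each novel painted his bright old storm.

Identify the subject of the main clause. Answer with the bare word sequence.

In the main clause the verb is "assumed"; the NP preceding it, "they", is the subject.

they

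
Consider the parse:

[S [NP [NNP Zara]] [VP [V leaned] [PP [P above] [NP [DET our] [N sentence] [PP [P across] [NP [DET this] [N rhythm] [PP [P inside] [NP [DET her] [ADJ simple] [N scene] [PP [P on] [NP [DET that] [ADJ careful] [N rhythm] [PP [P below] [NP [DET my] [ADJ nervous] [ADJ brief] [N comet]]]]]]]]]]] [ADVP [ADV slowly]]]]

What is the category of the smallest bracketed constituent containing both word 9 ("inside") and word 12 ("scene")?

PP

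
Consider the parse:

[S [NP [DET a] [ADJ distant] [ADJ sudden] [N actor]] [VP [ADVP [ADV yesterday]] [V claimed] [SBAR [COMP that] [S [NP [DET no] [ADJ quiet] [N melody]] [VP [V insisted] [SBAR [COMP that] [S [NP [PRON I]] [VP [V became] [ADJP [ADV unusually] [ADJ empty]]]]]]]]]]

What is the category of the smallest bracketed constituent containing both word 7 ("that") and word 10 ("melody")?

SBAR

Word 7 lies under S → VP → SBAR → COMP; word 10 lies under S → VP → SBAR → S → NP → N. The lowest shared node is the SBAR.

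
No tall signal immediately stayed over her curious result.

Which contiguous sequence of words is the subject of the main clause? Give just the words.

no tall signal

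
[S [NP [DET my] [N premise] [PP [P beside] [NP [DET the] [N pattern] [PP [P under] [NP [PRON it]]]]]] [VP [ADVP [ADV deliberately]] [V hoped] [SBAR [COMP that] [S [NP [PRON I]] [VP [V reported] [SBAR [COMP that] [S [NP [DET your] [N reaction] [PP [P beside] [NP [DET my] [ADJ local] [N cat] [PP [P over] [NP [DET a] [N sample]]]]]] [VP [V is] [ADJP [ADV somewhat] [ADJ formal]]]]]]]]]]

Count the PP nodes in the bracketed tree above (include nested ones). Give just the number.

Listing each PP by its span: [PP beside the pattern under it]; [PP under it]; [PP beside my local cat over a sample]; [PP over a sample] — that makes 4.

4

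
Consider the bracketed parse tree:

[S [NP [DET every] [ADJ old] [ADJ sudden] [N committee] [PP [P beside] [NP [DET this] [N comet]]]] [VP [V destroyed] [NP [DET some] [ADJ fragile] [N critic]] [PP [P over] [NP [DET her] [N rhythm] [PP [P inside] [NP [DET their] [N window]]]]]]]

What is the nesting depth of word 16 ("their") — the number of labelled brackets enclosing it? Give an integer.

7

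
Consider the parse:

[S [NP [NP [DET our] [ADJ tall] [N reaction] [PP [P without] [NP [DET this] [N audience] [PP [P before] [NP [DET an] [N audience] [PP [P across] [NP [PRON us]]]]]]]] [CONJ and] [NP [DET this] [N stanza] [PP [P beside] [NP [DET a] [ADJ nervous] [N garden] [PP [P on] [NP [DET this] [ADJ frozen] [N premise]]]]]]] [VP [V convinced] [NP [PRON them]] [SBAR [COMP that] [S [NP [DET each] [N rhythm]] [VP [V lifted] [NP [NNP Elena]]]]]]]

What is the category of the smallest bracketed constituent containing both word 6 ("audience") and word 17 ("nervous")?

NP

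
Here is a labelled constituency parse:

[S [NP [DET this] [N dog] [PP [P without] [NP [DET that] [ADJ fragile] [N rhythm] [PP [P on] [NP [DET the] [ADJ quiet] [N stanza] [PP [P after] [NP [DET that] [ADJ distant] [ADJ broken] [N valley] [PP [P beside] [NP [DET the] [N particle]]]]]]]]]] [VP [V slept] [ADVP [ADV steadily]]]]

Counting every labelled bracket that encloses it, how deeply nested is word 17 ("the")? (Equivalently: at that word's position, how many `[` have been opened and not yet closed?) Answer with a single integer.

The word sits inside DET, which is inside NP, inside PP, inside NP, inside PP, inside NP, inside PP, inside NP, inside PP, inside NP, inside S — 11 brackets in all.

11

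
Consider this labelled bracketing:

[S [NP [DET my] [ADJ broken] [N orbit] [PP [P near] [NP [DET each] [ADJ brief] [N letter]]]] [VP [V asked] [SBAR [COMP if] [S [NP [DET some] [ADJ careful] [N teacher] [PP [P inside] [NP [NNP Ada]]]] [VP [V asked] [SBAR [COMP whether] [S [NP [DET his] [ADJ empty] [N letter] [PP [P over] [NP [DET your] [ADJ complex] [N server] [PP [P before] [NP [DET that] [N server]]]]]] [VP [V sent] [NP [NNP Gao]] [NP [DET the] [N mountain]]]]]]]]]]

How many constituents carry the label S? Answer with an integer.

3

Listing each S by its span: [S my broken orbit near each brief letter asked if some careful teacher inside Ada asked whether his empty letter over your complex server before that server sent Gao the mountain]; [S some careful teacher inside Ada asked whether his empty letter over your complex server before that server sent Gao the mountain]; [S his empty letter over your complex server before that server sent Gao the mountain] — that makes 3.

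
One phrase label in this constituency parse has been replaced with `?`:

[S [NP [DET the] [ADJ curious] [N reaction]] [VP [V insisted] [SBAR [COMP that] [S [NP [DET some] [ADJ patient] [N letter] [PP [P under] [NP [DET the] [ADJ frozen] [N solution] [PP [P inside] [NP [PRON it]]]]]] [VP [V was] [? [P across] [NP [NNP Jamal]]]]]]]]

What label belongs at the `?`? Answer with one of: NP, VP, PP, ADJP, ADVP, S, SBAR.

PP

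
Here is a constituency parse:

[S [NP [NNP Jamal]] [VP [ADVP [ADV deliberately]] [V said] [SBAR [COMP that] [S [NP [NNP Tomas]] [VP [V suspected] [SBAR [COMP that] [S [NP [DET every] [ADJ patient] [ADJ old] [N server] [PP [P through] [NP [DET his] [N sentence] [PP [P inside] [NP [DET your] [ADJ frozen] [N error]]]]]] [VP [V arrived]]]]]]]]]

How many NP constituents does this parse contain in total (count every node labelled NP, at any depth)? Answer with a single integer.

5

The NP constituents are: [NP Jamal]; [NP Tomas]; [NP every patient old server through his sentence inside your frozen error]; [NP his sentence inside your frozen error]; [NP your frozen error]. Total: 5.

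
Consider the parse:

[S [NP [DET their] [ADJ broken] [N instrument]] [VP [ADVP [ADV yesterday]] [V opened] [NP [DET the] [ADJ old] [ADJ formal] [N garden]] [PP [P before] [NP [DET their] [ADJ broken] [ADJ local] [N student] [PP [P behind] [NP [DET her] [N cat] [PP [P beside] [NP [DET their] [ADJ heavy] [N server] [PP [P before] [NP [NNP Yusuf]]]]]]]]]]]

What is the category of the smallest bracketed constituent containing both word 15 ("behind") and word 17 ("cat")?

PP

Word 15 lies under S → VP → PP → NP → PP → P; word 17 lies under S → VP → PP → NP → PP → NP → N. The lowest shared node is the PP.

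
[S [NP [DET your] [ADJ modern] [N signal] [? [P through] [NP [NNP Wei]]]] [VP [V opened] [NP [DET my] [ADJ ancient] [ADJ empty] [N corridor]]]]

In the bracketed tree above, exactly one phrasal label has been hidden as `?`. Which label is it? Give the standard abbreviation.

PP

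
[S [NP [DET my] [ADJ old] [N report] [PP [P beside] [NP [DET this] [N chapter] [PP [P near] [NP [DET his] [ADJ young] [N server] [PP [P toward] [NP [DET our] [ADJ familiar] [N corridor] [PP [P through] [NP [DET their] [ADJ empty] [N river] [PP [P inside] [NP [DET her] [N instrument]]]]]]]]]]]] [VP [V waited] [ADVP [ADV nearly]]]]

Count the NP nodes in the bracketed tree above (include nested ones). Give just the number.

Listing each NP by its span: [NP my old report beside this chapter near his young server toward our familiar corridor through their empty river inside her instrument]; [NP this chapter near his young server toward our familiar corridor through their empty river inside her instrument]; [NP his young server toward our familiar corridor through their empty river inside her instrument]; [NP our familiar corridor through their empty river inside her instrument]; [NP their empty river inside her instrument]; [NP her instrument] — that makes 6.

6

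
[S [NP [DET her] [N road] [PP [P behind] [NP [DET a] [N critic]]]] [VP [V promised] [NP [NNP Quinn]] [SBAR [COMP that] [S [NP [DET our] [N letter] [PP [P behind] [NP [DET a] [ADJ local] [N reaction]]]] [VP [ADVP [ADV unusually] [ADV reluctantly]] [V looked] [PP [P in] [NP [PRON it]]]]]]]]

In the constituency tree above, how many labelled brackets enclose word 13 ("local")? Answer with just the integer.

The word sits inside ADJ, which is inside NP, inside PP, inside NP, inside S, inside SBAR, inside VP, inside S — 8 brackets in all.

8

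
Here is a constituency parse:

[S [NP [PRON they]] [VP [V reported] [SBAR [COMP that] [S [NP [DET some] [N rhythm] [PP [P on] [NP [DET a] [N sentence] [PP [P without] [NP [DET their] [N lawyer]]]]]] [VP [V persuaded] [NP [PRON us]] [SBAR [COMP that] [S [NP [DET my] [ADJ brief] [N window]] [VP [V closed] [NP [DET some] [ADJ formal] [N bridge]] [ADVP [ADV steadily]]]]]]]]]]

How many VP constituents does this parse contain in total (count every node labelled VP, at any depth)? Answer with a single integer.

3

Listing each VP by its span: [VP reported that some rhythm on a sentence without their lawyer persuaded us that my brief window closed some formal bridge steadily]; [VP persuaded us that my brief window closed some formal bridge steadily]; [VP closed some formal bridge steadily] — that makes 3.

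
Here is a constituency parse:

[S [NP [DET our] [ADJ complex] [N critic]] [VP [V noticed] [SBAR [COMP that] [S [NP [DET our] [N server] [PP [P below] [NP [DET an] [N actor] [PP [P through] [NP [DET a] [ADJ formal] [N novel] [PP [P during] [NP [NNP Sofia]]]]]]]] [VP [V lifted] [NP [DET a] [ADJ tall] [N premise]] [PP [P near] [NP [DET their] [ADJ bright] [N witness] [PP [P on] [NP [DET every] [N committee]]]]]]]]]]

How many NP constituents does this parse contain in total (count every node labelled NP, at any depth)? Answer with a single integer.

8

The NP constituents are: [NP our complex critic]; [NP our server below an actor through a formal novel during Sofia]; [NP an actor through a formal novel during Sofia]; [NP a formal novel during Sofia]; [NP Sofia]; [NP a tall premise] …. Total: 8.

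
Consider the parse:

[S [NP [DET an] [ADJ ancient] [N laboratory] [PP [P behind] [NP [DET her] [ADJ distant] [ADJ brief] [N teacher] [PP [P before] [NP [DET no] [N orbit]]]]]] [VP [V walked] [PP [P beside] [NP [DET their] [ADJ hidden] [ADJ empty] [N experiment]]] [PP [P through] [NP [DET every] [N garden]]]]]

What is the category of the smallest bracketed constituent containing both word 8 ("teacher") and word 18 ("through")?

The smallest bracket enclosing both words is [S an ancient laboratory behind her distant brief teacher before no orbit walked beside their hidden empty experiment through every garden], so the label is S.

S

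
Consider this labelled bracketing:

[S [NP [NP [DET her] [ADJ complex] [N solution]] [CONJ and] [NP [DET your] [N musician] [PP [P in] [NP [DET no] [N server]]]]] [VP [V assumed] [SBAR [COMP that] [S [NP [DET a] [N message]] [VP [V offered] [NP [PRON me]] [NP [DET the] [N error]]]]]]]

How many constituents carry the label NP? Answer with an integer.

7

The NP constituents are: [NP her complex solution and your musician in no server]; [NP her complex solution]; [NP your musician in no server]; [NP no server]; [NP a message]; [NP me] …. Total: 7.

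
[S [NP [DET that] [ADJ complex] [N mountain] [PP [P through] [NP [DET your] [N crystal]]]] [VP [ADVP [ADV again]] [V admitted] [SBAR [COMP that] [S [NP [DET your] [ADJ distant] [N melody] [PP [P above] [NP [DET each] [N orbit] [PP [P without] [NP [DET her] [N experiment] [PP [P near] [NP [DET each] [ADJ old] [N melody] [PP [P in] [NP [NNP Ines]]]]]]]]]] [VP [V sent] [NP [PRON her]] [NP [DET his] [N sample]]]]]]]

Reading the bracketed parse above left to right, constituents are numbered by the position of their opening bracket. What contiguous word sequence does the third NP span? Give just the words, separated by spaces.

your distant melody above each orbit without her experiment near each old melody in Ines

The NP opening brackets appear, in order, over: "that complex mountain through your crystal"; "your crystal"; "your distant melody above each orbit without her experiment near each old melody in Ines"; "each orbit without her experiment near each old melody in Ines"; "her experiment near each old melody in Ines"; "each old melody in Ines"; "Ines"; "her"; "his sample". The third one spans "your distant melody above each orbit without her experiment near each old melody in Ines".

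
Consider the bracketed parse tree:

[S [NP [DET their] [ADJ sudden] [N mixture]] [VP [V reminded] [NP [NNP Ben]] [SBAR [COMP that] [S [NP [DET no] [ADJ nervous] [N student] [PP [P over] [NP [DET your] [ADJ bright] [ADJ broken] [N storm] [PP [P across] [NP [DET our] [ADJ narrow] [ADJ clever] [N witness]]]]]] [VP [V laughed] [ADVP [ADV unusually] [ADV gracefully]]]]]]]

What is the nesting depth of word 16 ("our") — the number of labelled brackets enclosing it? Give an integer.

10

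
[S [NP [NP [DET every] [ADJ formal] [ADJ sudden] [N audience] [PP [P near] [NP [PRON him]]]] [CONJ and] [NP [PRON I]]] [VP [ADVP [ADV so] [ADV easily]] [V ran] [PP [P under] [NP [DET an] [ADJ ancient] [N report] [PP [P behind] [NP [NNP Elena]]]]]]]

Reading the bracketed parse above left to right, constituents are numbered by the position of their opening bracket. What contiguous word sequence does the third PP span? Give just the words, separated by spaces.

In left-to-right order the PP constituents are "near him"; "under an ancient report behind Elena"; "behind Elena". Number 3 is "behind Elena".

behind Elena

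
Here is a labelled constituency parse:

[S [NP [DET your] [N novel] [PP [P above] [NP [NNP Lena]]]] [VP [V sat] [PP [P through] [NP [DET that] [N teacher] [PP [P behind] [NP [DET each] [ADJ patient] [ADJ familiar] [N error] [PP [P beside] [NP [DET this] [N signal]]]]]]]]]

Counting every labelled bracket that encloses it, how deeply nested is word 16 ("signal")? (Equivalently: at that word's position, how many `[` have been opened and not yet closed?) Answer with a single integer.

Counting open brackets not yet closed at "signal": [S [VP [PP [NP [PP [NP [PP [NP [N = 9.

9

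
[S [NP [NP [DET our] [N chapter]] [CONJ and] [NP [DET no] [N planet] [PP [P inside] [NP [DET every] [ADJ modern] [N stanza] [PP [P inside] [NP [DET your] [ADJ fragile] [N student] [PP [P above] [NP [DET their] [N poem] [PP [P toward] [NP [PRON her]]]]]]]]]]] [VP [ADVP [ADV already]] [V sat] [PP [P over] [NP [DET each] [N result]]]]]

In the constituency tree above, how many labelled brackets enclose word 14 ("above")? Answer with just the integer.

9

The word sits inside P, which is inside PP, inside NP, inside PP, inside NP, inside PP, inside NP, inside NP, inside S — 9 brackets in all.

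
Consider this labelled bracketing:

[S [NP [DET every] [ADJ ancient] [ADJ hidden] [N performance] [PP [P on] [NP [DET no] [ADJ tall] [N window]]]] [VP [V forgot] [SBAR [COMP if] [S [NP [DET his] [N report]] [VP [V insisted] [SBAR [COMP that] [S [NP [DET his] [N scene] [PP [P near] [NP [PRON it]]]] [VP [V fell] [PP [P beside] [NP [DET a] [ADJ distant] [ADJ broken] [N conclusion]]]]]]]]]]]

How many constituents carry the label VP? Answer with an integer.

3

Scanning left to right, an opening `[VP` appears at word positions 9, 13, 19 — 3 in total.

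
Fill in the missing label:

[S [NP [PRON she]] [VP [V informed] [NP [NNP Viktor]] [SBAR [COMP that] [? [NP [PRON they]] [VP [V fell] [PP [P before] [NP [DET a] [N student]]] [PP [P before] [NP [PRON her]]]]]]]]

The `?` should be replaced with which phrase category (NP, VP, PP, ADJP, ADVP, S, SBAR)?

S

Looking at what the `?` directly dominates — NP, VP — this is a clause (S).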